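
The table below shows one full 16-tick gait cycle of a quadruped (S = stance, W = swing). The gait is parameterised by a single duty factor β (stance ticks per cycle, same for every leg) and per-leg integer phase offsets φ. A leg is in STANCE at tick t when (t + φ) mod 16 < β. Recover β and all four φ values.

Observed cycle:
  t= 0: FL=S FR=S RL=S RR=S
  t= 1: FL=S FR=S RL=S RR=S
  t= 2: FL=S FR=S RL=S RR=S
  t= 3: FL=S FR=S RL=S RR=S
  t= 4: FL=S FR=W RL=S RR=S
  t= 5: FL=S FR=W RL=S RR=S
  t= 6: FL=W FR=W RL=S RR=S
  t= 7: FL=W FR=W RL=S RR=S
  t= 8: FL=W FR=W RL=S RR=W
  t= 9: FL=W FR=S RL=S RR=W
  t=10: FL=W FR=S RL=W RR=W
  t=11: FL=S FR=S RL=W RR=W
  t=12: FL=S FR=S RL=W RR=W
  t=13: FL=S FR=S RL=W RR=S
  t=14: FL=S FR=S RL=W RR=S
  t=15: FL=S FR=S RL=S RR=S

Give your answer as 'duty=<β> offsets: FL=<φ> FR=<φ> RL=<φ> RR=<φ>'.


duty β = stance ticks per leg = 11
FL: stance ticks = 11; W→S at t=11 → φ=5
FR: stance ticks = 11; W→S at t=9 → φ=7
RL: stance ticks = 11; W→S at t=15 → φ=1
RR: stance ticks = 11; W→S at t=13 → φ=3

duty=11 offsets: FL=5 FR=7 RL=1 RR=3


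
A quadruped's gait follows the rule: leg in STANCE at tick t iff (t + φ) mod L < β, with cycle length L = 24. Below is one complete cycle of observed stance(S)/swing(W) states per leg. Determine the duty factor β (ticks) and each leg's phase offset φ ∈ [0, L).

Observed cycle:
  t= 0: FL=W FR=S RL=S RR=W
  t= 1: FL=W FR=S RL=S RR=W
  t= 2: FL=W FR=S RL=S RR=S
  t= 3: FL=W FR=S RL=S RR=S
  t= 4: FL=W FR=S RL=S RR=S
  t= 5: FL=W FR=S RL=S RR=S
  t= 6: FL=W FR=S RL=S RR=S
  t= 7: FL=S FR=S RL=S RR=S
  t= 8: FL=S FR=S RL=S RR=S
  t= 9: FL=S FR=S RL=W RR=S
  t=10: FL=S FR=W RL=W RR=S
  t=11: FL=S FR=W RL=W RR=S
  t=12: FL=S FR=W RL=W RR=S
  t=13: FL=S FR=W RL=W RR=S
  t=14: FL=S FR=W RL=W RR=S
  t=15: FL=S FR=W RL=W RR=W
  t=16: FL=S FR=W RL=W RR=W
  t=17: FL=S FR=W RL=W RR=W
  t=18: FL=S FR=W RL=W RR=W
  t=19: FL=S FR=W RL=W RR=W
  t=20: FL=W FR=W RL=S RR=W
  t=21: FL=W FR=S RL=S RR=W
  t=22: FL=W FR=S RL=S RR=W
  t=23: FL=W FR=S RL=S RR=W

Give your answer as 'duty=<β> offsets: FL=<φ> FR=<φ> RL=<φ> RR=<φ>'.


duty β = stance ticks per leg = 13
FL: stance ticks = 13; W→S at t=7 → φ=17
FR: stance ticks = 13; W→S at t=21 → φ=3
RL: stance ticks = 13; W→S at t=20 → φ=4
RR: stance ticks = 13; W→S at t=2 → φ=22

duty=13 offsets: FL=17 FR=3 RL=4 RR=22


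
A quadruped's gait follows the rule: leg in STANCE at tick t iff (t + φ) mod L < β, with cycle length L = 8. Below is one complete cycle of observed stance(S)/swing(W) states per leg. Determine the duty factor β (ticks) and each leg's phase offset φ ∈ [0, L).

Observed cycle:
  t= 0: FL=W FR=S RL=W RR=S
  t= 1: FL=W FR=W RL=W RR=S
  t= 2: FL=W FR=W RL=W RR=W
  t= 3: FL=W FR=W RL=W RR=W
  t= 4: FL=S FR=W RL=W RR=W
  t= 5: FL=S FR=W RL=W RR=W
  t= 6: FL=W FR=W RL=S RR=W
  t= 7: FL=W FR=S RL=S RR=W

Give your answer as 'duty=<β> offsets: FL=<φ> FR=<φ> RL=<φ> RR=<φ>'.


duty=2 offsets: FL=4 FR=1 RL=2 RR=0

duty β = stance ticks per leg = 2
FL: stance ticks = 2; W→S at t=4 → φ=4
FR: stance ticks = 2; W→S at t=7 → φ=1
RL: stance ticks = 2; W→S at t=6 → φ=2
RR: stance ticks = 2; W→S at t=0 → φ=0


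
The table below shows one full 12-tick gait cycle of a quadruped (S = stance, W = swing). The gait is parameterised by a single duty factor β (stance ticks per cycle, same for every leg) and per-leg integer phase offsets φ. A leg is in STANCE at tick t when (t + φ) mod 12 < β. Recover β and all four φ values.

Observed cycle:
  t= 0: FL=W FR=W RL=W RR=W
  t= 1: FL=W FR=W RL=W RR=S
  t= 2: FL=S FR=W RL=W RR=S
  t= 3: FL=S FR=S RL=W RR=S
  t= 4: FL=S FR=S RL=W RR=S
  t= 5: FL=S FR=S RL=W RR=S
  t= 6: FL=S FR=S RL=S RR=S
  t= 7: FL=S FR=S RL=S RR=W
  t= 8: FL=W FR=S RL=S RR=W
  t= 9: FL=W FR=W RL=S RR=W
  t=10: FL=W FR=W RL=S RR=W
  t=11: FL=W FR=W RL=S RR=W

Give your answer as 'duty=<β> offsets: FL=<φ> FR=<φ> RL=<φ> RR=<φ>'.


duty β = stance ticks per leg = 6
FL: stance ticks = 6; W→S at t=2 → φ=10
FR: stance ticks = 6; W→S at t=3 → φ=9
RL: stance ticks = 6; W→S at t=6 → φ=6
RR: stance ticks = 6; W→S at t=1 → φ=11

duty=6 offsets: FL=10 FR=9 RL=6 RR=11


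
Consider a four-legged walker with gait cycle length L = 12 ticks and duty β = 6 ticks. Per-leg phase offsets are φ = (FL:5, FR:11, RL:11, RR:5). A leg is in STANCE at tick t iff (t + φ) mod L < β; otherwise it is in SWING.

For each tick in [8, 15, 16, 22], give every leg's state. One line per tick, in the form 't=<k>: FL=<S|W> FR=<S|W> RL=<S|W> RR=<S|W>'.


t=8: FL=S FR=W RL=W RR=S
t=15: FL=W FR=S RL=S RR=W
t=16: FL=W FR=S RL=S RR=W
t=22: FL=S FR=W RL=W RR=S

t=8: phase=(1,7,7,1) vs β=6 → FL=S FR=W RL=W RR=S
t=15: phase=(8,2,2,8) vs β=6 → FL=W FR=S RL=S RR=W
t=16: phase=(9,3,3,9) vs β=6 → FL=W FR=S RL=S RR=W
t=22: phase=(3,9,9,3) vs β=6 → FL=S FR=W RL=W RR=S


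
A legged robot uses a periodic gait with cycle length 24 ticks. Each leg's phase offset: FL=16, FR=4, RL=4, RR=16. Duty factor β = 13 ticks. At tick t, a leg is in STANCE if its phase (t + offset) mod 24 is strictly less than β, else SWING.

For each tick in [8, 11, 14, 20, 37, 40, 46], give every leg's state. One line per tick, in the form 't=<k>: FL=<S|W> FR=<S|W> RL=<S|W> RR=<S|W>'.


t=8: FL=S FR=S RL=S RR=S
t=11: FL=S FR=W RL=W RR=S
t=14: FL=S FR=W RL=W RR=S
t=20: FL=S FR=S RL=S RR=S
t=37: FL=S FR=W RL=W RR=S
t=40: FL=S FR=W RL=W RR=S
t=46: FL=W FR=S RL=S RR=W

t=8: phase=(0,12,12,0) vs β=13 → FL=S FR=S RL=S RR=S
t=11: phase=(3,15,15,3) vs β=13 → FL=S FR=W RL=W RR=S
t=14: phase=(6,18,18,6) vs β=13 → FL=S FR=W RL=W RR=S
t=20: phase=(12,0,0,12) vs β=13 → FL=S FR=S RL=S RR=S
t=37: phase=(5,17,17,5) vs β=13 → FL=S FR=W RL=W RR=S
t=40: phase=(8,20,20,8) vs β=13 → FL=S FR=W RL=W RR=S
t=46: phase=(14,2,2,14) vs β=13 → FL=W FR=S RL=S RR=W


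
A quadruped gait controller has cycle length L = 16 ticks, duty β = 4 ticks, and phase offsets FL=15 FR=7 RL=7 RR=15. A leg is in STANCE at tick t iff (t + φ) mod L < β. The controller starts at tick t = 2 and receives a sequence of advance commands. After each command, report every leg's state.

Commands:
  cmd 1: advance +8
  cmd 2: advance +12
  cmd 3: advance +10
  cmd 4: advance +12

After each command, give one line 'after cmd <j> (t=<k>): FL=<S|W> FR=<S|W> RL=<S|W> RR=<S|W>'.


start t=2: FL=S FR=W RL=W RR=S
cmd 1: advance +8 → t=10, phase=(9,1,1,9) → FL=W FR=S RL=S RR=W
cmd 2: advance +12 → t=22, phase=(5,13,13,5) → FL=W FR=W RL=W RR=W
cmd 3: advance +10 → t=32, phase=(15,7,7,15) → FL=W FR=W RL=W RR=W
cmd 4: advance +12 → t=44, phase=(11,3,3,11) → FL=W FR=S RL=S RR=W

after cmd 1 (t=10): FL=W FR=S RL=S RR=W
after cmd 2 (t=22): FL=W FR=W RL=W RR=W
after cmd 3 (t=32): FL=W FR=W RL=W RR=W
after cmd 4 (t=44): FL=W FR=S RL=S RR=W


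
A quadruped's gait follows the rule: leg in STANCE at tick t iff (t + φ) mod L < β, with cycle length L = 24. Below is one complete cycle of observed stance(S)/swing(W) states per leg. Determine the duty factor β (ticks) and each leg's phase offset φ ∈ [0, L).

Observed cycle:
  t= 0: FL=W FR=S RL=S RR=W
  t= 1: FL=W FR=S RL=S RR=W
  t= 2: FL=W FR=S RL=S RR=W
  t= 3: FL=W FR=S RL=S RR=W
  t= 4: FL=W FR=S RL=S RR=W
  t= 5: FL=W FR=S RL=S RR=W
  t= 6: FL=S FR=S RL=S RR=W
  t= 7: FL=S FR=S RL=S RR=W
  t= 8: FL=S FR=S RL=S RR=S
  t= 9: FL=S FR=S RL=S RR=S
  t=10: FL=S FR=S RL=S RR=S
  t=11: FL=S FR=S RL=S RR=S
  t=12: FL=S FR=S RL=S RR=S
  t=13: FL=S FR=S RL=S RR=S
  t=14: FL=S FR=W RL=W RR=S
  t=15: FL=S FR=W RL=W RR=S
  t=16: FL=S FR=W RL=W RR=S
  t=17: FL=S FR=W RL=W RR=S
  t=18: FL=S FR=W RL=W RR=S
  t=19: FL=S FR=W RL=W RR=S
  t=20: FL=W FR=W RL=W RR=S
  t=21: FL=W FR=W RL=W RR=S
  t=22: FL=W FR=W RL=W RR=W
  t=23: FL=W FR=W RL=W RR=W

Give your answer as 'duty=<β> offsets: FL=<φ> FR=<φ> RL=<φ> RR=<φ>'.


duty β = stance ticks per leg = 14
FL: stance ticks = 14; W→S at t=6 → φ=18
FR: stance ticks = 14; W→S at t=0 → φ=0
RL: stance ticks = 14; W→S at t=0 → φ=0
RR: stance ticks = 14; W→S at t=8 → φ=16

duty=14 offsets: FL=18 FR=0 RL=0 RR=16


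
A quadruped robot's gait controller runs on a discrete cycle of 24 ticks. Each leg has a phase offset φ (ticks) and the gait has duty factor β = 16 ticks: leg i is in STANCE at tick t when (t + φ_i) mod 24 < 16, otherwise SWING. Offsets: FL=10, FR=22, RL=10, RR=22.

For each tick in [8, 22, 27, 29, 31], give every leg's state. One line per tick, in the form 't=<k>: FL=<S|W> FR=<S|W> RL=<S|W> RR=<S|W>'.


t=8: FL=W FR=S RL=W RR=S
t=22: FL=S FR=W RL=S RR=W
t=27: FL=S FR=S RL=S RR=S
t=29: FL=S FR=S RL=S RR=S
t=31: FL=W FR=S RL=W RR=S

t=8: phase=(18,6,18,6) vs β=16 → FL=W FR=S RL=W RR=S
t=22: phase=(8,20,8,20) vs β=16 → FL=S FR=W RL=S RR=W
t=27: phase=(13,1,13,1) vs β=16 → FL=S FR=S RL=S RR=S
t=29: phase=(15,3,15,3) vs β=16 → FL=S FR=S RL=S RR=S
t=31: phase=(17,5,17,5) vs β=16 → FL=W FR=S RL=W RR=S


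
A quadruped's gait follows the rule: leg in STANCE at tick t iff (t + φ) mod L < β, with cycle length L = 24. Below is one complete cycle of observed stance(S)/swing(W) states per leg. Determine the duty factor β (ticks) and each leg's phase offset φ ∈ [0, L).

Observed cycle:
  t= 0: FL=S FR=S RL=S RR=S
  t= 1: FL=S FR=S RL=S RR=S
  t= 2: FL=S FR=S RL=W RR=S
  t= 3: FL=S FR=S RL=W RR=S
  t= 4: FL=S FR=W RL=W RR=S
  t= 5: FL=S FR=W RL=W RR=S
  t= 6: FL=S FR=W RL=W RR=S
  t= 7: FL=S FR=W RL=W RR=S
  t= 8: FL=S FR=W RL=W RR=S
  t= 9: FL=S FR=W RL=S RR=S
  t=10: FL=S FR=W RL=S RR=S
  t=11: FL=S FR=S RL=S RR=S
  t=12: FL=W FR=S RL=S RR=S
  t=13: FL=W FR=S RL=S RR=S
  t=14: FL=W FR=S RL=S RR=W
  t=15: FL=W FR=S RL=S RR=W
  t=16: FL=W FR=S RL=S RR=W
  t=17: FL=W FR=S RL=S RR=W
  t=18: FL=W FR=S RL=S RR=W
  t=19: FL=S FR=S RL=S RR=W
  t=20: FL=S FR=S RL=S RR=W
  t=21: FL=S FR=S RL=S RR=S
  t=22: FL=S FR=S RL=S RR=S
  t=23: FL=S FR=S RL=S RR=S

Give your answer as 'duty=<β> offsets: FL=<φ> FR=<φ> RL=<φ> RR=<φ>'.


duty=17 offsets: FL=5 FR=13 RL=15 RR=3

duty β = stance ticks per leg = 17
FL: stance ticks = 17; W→S at t=19 → φ=5
FR: stance ticks = 17; W→S at t=11 → φ=13
RL: stance ticks = 17; W→S at t=9 → φ=15
RR: stance ticks = 17; W→S at t=21 → φ=3


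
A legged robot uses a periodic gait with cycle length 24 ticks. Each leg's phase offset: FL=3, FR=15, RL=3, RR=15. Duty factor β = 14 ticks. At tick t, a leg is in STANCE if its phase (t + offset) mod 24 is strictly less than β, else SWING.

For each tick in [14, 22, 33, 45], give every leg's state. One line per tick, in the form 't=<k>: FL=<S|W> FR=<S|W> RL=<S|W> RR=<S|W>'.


t=14: phase=(17,5,17,5) vs β=14 → FL=W FR=S RL=W RR=S
t=22: phase=(1,13,1,13) vs β=14 → FL=S FR=S RL=S RR=S
t=33: phase=(12,0,12,0) vs β=14 → FL=S FR=S RL=S RR=S
t=45: phase=(0,12,0,12) vs β=14 → FL=S FR=S RL=S RR=S

t=14: FL=W FR=S RL=W RR=S
t=22: FL=S FR=S RL=S RR=S
t=33: FL=S FR=S RL=S RR=S
t=45: FL=S FR=S RL=S RR=S


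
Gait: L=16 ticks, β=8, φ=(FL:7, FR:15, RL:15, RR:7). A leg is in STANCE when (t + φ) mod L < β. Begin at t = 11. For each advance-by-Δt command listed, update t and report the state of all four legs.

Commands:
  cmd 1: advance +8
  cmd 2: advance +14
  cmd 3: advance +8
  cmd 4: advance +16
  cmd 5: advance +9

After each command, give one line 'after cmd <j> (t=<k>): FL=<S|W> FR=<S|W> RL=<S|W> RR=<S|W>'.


after cmd 1 (t=19): FL=W FR=S RL=S RR=W
after cmd 2 (t=33): FL=W FR=S RL=S RR=W
after cmd 3 (t=41): FL=S FR=W RL=W RR=S
after cmd 4 (t=57): FL=S FR=W RL=W RR=S
after cmd 5 (t=66): FL=W FR=S RL=S RR=W

start t=11: FL=S FR=W RL=W RR=S
cmd 1: advance +8 → t=19, phase=(10,2,2,10) → FL=W FR=S RL=S RR=W
cmd 2: advance +14 → t=33, phase=(8,0,0,8) → FL=W FR=S RL=S RR=W
cmd 3: advance +8 → t=41, phase=(0,8,8,0) → FL=S FR=W RL=W RR=S
cmd 4: advance +16 → t=57, phase=(0,8,8,0) → FL=S FR=W RL=W RR=S
cmd 5: advance +9 → t=66, phase=(9,1,1,9) → FL=W FR=S RL=S RR=W


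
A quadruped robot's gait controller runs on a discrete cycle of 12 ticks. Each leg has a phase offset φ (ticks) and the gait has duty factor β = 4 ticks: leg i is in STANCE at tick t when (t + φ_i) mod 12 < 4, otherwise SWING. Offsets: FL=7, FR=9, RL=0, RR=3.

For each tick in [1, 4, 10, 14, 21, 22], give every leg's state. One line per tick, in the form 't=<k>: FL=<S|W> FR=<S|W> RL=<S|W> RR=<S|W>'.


t=1: phase=(8,10,1,4) vs β=4 → FL=W FR=W RL=S RR=W
t=4: phase=(11,1,4,7) vs β=4 → FL=W FR=S RL=W RR=W
t=10: phase=(5,7,10,1) vs β=4 → FL=W FR=W RL=W RR=S
t=14: phase=(9,11,2,5) vs β=4 → FL=W FR=W RL=S RR=W
t=21: phase=(4,6,9,0) vs β=4 → FL=W FR=W RL=W RR=S
t=22: phase=(5,7,10,1) vs β=4 → FL=W FR=W RL=W RR=S

t=1: FL=W FR=W RL=S RR=W
t=4: FL=W FR=S RL=W RR=W
t=10: FL=W FR=W RL=W RR=S
t=14: FL=W FR=W RL=S RR=W
t=21: FL=W FR=W RL=W RR=S
t=22: FL=W FR=W RL=W RR=S


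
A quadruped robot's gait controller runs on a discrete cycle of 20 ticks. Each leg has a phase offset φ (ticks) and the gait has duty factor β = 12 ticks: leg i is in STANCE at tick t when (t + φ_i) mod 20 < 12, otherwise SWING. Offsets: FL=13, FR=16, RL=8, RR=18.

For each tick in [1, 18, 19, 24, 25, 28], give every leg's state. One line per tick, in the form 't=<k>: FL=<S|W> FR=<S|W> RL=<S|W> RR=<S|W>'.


t=1: phase=(14,17,9,19) vs β=12 → FL=W FR=W RL=S RR=W
t=18: phase=(11,14,6,16) vs β=12 → FL=S FR=W RL=S RR=W
t=19: phase=(12,15,7,17) vs β=12 → FL=W FR=W RL=S RR=W
t=24: phase=(17,0,12,2) vs β=12 → FL=W FR=S RL=W RR=S
t=25: phase=(18,1,13,3) vs β=12 → FL=W FR=S RL=W RR=S
t=28: phase=(1,4,16,6) vs β=12 → FL=S FR=S RL=W RR=S

t=1: FL=W FR=W RL=S RR=W
t=18: FL=S FR=W RL=S RR=W
t=19: FL=W FR=W RL=S RR=W
t=24: FL=W FR=S RL=W RR=S
t=25: FL=W FR=S RL=W RR=S
t=28: FL=S FR=S RL=W RR=S


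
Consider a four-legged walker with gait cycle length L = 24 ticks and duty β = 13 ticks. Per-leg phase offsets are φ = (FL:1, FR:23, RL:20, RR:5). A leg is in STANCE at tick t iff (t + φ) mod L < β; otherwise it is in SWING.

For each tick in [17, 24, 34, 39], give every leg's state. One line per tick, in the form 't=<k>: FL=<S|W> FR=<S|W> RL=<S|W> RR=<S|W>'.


t=17: phase=(18,16,13,22) vs β=13 → FL=W FR=W RL=W RR=W
t=24: phase=(1,23,20,5) vs β=13 → FL=S FR=W RL=W RR=S
t=34: phase=(11,9,6,15) vs β=13 → FL=S FR=S RL=S RR=W
t=39: phase=(16,14,11,20) vs β=13 → FL=W FR=W RL=S RR=W

t=17: FL=W FR=W RL=W RR=W
t=24: FL=S FR=W RL=W RR=S
t=34: FL=S FR=S RL=S RR=W
t=39: FL=W FR=W RL=S RR=W


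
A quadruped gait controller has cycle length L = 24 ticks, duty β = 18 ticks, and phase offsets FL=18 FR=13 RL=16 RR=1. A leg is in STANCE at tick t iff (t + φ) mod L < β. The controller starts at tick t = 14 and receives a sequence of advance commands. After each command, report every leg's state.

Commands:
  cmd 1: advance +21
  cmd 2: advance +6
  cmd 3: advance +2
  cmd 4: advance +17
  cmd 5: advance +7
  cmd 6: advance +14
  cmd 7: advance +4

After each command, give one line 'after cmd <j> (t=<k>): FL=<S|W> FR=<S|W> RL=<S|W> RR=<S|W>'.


start t=14: FL=S FR=S RL=S RR=S
cmd 1: advance +21 → t=35, phase=(5,0,3,12) → FL=S FR=S RL=S RR=S
cmd 2: advance +6 → t=41, phase=(11,6,9,18) → FL=S FR=S RL=S RR=W
cmd 3: advance +2 → t=43, phase=(13,8,11,20) → FL=S FR=S RL=S RR=W
cmd 4: advance +17 → t=60, phase=(6,1,4,13) → FL=S FR=S RL=S RR=S
cmd 5: advance +7 → t=67, phase=(13,8,11,20) → FL=S FR=S RL=S RR=W
cmd 6: advance +14 → t=81, phase=(3,22,1,10) → FL=S FR=W RL=S RR=S
cmd 7: advance +4 → t=85, phase=(7,2,5,14) → FL=S FR=S RL=S RR=S

after cmd 1 (t=35): FL=S FR=S RL=S RR=S
after cmd 2 (t=41): FL=S FR=S RL=S RR=W
after cmd 3 (t=43): FL=S FR=S RL=S RR=W
after cmd 4 (t=60): FL=S FR=S RL=S RR=S
after cmd 5 (t=67): FL=S FR=S RL=S RR=W
after cmd 6 (t=81): FL=S FR=W RL=S RR=S
after cmd 7 (t=85): FL=S FR=S RL=S RR=S


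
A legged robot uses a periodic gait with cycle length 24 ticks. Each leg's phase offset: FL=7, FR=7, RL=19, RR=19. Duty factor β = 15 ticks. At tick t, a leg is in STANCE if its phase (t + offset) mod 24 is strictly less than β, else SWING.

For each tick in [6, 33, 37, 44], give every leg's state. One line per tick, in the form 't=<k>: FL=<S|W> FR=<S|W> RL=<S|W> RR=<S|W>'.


t=6: phase=(13,13,1,1) vs β=15 → FL=S FR=S RL=S RR=S
t=33: phase=(16,16,4,4) vs β=15 → FL=W FR=W RL=S RR=S
t=37: phase=(20,20,8,8) vs β=15 → FL=W FR=W RL=S RR=S
t=44: phase=(3,3,15,15) vs β=15 → FL=S FR=S RL=W RR=W

t=6: FL=S FR=S RL=S RR=S
t=33: FL=W FR=W RL=S RR=S
t=37: FL=W FR=W RL=S RR=S
t=44: FL=S FR=S RL=W RR=W


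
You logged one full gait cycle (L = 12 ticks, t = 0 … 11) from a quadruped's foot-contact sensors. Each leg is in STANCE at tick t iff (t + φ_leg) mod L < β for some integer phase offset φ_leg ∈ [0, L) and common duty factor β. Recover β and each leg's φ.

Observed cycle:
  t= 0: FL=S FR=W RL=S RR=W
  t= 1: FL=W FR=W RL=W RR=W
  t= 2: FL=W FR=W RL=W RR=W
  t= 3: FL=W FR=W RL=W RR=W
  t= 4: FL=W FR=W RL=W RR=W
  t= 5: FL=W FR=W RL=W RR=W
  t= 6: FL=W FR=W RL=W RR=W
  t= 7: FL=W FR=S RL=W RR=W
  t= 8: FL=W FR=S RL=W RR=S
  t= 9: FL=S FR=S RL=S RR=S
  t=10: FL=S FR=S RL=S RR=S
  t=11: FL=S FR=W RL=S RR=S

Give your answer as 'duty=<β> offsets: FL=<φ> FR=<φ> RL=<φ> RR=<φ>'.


duty β = stance ticks per leg = 4
FL: stance ticks = 4; W→S at t=9 → φ=3
FR: stance ticks = 4; W→S at t=7 → φ=5
RL: stance ticks = 4; W→S at t=9 → φ=3
RR: stance ticks = 4; W→S at t=8 → φ=4

duty=4 offsets: FL=3 FR=5 RL=3 RR=4


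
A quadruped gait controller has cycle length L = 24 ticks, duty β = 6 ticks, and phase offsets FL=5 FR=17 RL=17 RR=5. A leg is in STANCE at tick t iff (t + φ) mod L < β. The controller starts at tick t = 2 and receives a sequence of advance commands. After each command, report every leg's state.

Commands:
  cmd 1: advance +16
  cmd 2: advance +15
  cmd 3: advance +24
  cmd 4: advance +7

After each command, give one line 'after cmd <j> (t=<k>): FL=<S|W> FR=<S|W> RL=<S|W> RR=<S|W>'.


after cmd 1 (t=18): FL=W FR=W RL=W RR=W
after cmd 2 (t=33): FL=W FR=S RL=S RR=W
after cmd 3 (t=57): FL=W FR=S RL=S RR=W
after cmd 4 (t=64): FL=W FR=W RL=W RR=W

start t=2: FL=W FR=W RL=W RR=W
cmd 1: advance +16 → t=18, phase=(23,11,11,23) → FL=W FR=W RL=W RR=W
cmd 2: advance +15 → t=33, phase=(14,2,2,14) → FL=W FR=S RL=S RR=W
cmd 3: advance +24 → t=57, phase=(14,2,2,14) → FL=W FR=S RL=S RR=W
cmd 4: advance +7 → t=64, phase=(21,9,9,21) → FL=W FR=W RL=W RR=W


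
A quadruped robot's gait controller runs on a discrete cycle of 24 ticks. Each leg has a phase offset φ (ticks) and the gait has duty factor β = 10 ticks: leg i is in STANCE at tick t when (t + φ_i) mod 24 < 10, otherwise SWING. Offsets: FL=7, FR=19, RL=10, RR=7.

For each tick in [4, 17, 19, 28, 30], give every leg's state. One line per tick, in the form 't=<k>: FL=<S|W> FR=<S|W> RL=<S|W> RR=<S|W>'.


t=4: phase=(11,23,14,11) vs β=10 → FL=W FR=W RL=W RR=W
t=17: phase=(0,12,3,0) vs β=10 → FL=S FR=W RL=S RR=S
t=19: phase=(2,14,5,2) vs β=10 → FL=S FR=W RL=S RR=S
t=28: phase=(11,23,14,11) vs β=10 → FL=W FR=W RL=W RR=W
t=30: phase=(13,1,16,13) vs β=10 → FL=W FR=S RL=W RR=W

t=4: FL=W FR=W RL=W RR=W
t=17: FL=S FR=W RL=S RR=S
t=19: FL=S FR=W RL=S RR=S
t=28: FL=W FR=W RL=W RR=W
t=30: FL=W FR=S RL=W RR=W


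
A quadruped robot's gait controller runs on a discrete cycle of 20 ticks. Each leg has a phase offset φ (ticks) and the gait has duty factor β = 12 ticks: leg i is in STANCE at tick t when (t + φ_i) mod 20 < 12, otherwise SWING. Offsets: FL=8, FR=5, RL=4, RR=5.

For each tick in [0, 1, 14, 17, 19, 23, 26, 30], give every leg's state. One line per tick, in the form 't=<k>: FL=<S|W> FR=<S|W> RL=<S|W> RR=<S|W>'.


t=0: phase=(8,5,4,5) vs β=12 → FL=S FR=S RL=S RR=S
t=1: phase=(9,6,5,6) vs β=12 → FL=S FR=S RL=S RR=S
t=14: phase=(2,19,18,19) vs β=12 → FL=S FR=W RL=W RR=W
t=17: phase=(5,2,1,2) vs β=12 → FL=S FR=S RL=S RR=S
t=19: phase=(7,4,3,4) vs β=12 → FL=S FR=S RL=S RR=S
t=23: phase=(11,8,7,8) vs β=12 → FL=S FR=S RL=S RR=S
t=26: phase=(14,11,10,11) vs β=12 → FL=W FR=S RL=S RR=S
t=30: phase=(18,15,14,15) vs β=12 → FL=W FR=W RL=W RR=W

t=0: FL=S FR=S RL=S RR=S
t=1: FL=S FR=S RL=S RR=S
t=14: FL=S FR=W RL=W RR=W
t=17: FL=S FR=S RL=S RR=S
t=19: FL=S FR=S RL=S RR=S
t=23: FL=S FR=S RL=S RR=S
t=26: FL=W FR=S RL=S RR=S
t=30: FL=W FR=W RL=W RR=W


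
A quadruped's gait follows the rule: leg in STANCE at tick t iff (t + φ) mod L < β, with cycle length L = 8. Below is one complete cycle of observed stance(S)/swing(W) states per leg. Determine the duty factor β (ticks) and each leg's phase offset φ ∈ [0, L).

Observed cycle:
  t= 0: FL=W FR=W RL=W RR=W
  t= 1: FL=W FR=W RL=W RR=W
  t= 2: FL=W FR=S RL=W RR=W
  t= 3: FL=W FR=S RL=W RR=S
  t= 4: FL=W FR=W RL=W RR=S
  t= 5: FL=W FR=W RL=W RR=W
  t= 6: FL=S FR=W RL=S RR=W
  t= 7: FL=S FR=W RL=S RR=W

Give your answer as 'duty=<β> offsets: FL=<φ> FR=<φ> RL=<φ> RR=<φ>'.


duty β = stance ticks per leg = 2
FL: stance ticks = 2; W→S at t=6 → φ=2
FR: stance ticks = 2; W→S at t=2 → φ=6
RL: stance ticks = 2; W→S at t=6 → φ=2
RR: stance ticks = 2; W→S at t=3 → φ=5

duty=2 offsets: FL=2 FR=6 RL=2 RR=5


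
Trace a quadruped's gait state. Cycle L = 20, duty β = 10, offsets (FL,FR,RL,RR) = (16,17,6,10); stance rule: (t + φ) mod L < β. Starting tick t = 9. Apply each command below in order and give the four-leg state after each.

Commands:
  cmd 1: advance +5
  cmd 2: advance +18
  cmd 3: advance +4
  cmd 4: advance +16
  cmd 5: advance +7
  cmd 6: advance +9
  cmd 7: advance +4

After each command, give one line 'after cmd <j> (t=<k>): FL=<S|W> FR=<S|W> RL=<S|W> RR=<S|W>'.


start t=9: FL=S FR=S RL=W RR=W
cmd 1: advance +5 → t=14, phase=(10,11,0,4) → FL=W FR=W RL=S RR=S
cmd 2: advance +18 → t=32, phase=(8,9,18,2) → FL=S FR=S RL=W RR=S
cmd 3: advance +4 → t=36, phase=(12,13,2,6) → FL=W FR=W RL=S RR=S
cmd 4: advance +16 → t=52, phase=(8,9,18,2) → FL=S FR=S RL=W RR=S
cmd 5: advance +7 → t=59, phase=(15,16,5,9) → FL=W FR=W RL=S RR=S
cmd 6: advance +9 → t=68, phase=(4,5,14,18) → FL=S FR=S RL=W RR=W
cmd 7: advance +4 → t=72, phase=(8,9,18,2) → FL=S FR=S RL=W RR=S

after cmd 1 (t=14): FL=W FR=W RL=S RR=S
after cmd 2 (t=32): FL=S FR=S RL=W RR=S
after cmd 3 (t=36): FL=W FR=W RL=S RR=S
after cmd 4 (t=52): FL=S FR=S RL=W RR=S
after cmd 5 (t=59): FL=W FR=W RL=S RR=S
after cmd 6 (t=68): FL=S FR=S RL=W RR=W
after cmd 7 (t=72): FL=S FR=S RL=W RR=S


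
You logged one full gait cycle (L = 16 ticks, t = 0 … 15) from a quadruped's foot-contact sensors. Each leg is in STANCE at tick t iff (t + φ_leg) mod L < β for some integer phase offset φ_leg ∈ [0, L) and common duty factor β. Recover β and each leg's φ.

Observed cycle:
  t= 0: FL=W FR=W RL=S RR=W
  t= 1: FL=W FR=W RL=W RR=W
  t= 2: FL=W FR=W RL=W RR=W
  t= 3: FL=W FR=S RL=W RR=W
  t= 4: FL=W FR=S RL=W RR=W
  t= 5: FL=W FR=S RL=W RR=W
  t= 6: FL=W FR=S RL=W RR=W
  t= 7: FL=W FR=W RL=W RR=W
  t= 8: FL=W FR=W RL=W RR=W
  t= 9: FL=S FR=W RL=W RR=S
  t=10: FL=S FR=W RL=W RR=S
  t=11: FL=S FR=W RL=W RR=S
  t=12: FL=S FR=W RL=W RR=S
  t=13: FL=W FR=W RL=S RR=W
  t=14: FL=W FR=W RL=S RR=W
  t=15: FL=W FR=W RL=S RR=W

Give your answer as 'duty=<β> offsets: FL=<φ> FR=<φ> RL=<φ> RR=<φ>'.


duty β = stance ticks per leg = 4
FL: stance ticks = 4; W→S at t=9 → φ=7
FR: stance ticks = 4; W→S at t=3 → φ=13
RL: stance ticks = 4; W→S at t=13 → φ=3
RR: stance ticks = 4; W→S at t=9 → φ=7

duty=4 offsets: FL=7 FR=13 RL=3 RR=7


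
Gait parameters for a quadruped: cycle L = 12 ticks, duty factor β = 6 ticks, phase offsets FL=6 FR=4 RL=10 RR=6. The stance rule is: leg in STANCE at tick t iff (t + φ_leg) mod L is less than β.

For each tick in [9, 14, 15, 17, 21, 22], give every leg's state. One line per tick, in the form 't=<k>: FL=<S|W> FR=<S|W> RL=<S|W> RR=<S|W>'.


t=9: FL=S FR=S RL=W RR=S
t=14: FL=W FR=W RL=S RR=W
t=15: FL=W FR=W RL=S RR=W
t=17: FL=W FR=W RL=S RR=W
t=21: FL=S FR=S RL=W RR=S
t=22: FL=S FR=S RL=W RR=S

t=9: phase=(3,1,7,3) vs β=6 → FL=S FR=S RL=W RR=S
t=14: phase=(8,6,0,8) vs β=6 → FL=W FR=W RL=S RR=W
t=15: phase=(9,7,1,9) vs β=6 → FL=W FR=W RL=S RR=W
t=17: phase=(11,9,3,11) vs β=6 → FL=W FR=W RL=S RR=W
t=21: phase=(3,1,7,3) vs β=6 → FL=S FR=S RL=W RR=S
t=22: phase=(4,2,8,4) vs β=6 → FL=S FR=S RL=W RR=S


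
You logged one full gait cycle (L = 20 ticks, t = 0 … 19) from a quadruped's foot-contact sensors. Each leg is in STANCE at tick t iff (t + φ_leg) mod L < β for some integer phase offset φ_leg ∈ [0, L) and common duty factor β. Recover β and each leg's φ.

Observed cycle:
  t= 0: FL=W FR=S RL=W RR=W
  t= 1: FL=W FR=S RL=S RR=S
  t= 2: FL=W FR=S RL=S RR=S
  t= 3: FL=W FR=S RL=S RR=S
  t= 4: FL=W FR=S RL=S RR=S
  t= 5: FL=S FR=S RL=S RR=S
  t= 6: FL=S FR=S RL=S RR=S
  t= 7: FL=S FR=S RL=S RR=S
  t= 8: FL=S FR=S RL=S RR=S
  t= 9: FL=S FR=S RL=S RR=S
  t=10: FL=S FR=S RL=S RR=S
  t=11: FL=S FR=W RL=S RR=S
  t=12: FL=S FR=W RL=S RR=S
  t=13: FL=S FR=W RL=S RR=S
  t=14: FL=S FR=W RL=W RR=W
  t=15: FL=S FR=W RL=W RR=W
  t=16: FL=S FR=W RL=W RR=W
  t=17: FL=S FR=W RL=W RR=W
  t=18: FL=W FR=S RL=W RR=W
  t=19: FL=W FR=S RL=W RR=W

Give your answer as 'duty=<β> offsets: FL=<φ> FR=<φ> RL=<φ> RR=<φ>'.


duty=13 offsets: FL=15 FR=2 RL=19 RR=19

duty β = stance ticks per leg = 13
FL: stance ticks = 13; W→S at t=5 → φ=15
FR: stance ticks = 13; W→S at t=18 → φ=2
RL: stance ticks = 13; W→S at t=1 → φ=19
RR: stance ticks = 13; W→S at t=1 → φ=19


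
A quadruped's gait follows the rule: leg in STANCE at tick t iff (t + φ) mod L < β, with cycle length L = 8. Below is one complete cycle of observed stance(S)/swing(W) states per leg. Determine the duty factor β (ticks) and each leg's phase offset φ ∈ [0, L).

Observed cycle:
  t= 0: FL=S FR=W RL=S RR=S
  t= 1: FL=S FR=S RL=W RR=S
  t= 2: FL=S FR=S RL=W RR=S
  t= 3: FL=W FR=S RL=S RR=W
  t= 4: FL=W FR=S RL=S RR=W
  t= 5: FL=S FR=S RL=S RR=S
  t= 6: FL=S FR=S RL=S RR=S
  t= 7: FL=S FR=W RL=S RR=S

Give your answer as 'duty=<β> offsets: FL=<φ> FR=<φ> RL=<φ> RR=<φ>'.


duty=6 offsets: FL=3 FR=7 RL=5 RR=3

duty β = stance ticks per leg = 6
FL: stance ticks = 6; W→S at t=5 → φ=3
FR: stance ticks = 6; W→S at t=1 → φ=7
RL: stance ticks = 6; W→S at t=3 → φ=5
RR: stance ticks = 6; W→S at t=5 → φ=3


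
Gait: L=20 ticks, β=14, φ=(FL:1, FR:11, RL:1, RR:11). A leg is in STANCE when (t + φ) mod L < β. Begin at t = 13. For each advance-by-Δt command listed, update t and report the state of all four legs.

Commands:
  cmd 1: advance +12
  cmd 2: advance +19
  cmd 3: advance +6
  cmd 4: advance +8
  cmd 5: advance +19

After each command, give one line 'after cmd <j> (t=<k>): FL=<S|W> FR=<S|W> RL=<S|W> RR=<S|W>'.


after cmd 1 (t=25): FL=S FR=W RL=S RR=W
after cmd 2 (t=44): FL=S FR=W RL=S RR=W
after cmd 3 (t=50): FL=S FR=S RL=S RR=S
after cmd 4 (t=58): FL=W FR=S RL=W RR=S
after cmd 5 (t=77): FL=W FR=S RL=W RR=S

start t=13: FL=W FR=S RL=W RR=S
cmd 1: advance +12 → t=25, phase=(6,16,6,16) → FL=S FR=W RL=S RR=W
cmd 2: advance +19 → t=44, phase=(5,15,5,15) → FL=S FR=W RL=S RR=W
cmd 3: advance +6 → t=50, phase=(11,1,11,1) → FL=S FR=S RL=S RR=S
cmd 4: advance +8 → t=58, phase=(19,9,19,9) → FL=W FR=S RL=W RR=S
cmd 5: advance +19 → t=77, phase=(18,8,18,8) → FL=W FR=S RL=W RR=S


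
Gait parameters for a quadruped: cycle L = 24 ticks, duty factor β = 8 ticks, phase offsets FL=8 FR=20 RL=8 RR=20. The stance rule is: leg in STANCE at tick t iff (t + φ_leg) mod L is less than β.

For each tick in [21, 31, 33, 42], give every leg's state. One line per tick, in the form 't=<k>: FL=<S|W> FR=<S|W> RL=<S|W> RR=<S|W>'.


t=21: FL=S FR=W RL=S RR=W
t=31: FL=W FR=S RL=W RR=S
t=33: FL=W FR=S RL=W RR=S
t=42: FL=S FR=W RL=S RR=W

t=21: phase=(5,17,5,17) vs β=8 → FL=S FR=W RL=S RR=W
t=31: phase=(15,3,15,3) vs β=8 → FL=W FR=S RL=W RR=S
t=33: phase=(17,5,17,5) vs β=8 → FL=W FR=S RL=W RR=S
t=42: phase=(2,14,2,14) vs β=8 → FL=S FR=W RL=S RR=W


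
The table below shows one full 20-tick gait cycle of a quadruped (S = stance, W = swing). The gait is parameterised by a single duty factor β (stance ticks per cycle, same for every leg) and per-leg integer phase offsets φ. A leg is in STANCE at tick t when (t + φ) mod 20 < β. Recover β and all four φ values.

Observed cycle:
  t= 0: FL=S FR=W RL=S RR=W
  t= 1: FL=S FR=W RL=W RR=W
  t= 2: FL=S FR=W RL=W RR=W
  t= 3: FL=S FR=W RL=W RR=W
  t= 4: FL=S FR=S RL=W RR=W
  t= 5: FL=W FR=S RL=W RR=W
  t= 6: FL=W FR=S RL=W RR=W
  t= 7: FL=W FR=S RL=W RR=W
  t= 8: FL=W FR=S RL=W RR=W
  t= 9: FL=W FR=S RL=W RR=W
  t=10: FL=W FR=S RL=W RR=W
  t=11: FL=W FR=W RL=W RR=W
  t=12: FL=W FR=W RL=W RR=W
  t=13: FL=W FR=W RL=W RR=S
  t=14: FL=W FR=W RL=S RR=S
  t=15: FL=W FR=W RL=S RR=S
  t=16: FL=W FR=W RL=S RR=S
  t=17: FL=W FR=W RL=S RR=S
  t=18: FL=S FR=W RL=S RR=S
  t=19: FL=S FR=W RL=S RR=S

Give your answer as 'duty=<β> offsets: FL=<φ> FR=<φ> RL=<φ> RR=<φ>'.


duty=7 offsets: FL=2 FR=16 RL=6 RR=7

duty β = stance ticks per leg = 7
FL: stance ticks = 7; W→S at t=18 → φ=2
FR: stance ticks = 7; W→S at t=4 → φ=16
RL: stance ticks = 7; W→S at t=14 → φ=6
RR: stance ticks = 7; W→S at t=13 → φ=7


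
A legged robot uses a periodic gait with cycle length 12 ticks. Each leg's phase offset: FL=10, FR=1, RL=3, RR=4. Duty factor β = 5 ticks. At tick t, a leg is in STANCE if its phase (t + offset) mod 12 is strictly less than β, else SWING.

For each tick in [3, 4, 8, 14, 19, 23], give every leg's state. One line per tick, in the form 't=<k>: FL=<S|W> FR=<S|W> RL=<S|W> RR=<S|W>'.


t=3: phase=(1,4,6,7) vs β=5 → FL=S FR=S RL=W RR=W
t=4: phase=(2,5,7,8) vs β=5 → FL=S FR=W RL=W RR=W
t=8: phase=(6,9,11,0) vs β=5 → FL=W FR=W RL=W RR=S
t=14: phase=(0,3,5,6) vs β=5 → FL=S FR=S RL=W RR=W
t=19: phase=(5,8,10,11) vs β=5 → FL=W FR=W RL=W RR=W
t=23: phase=(9,0,2,3) vs β=5 → FL=W FR=S RL=S RR=S

t=3: FL=S FR=S RL=W RR=W
t=4: FL=S FR=W RL=W RR=W
t=8: FL=W FR=W RL=W RR=S
t=14: FL=S FR=S RL=W RR=W
t=19: FL=W FR=W RL=W RR=W
t=23: FL=W FR=S RL=S RR=S


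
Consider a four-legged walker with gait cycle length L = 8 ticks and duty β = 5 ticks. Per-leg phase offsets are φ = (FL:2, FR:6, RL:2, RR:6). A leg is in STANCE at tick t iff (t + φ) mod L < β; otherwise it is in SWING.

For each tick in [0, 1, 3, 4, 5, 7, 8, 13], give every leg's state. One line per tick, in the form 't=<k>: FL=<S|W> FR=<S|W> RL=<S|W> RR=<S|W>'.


t=0: FL=S FR=W RL=S RR=W
t=1: FL=S FR=W RL=S RR=W
t=3: FL=W FR=S RL=W RR=S
t=4: FL=W FR=S RL=W RR=S
t=5: FL=W FR=S RL=W RR=S
t=7: FL=S FR=W RL=S RR=W
t=8: FL=S FR=W RL=S RR=W
t=13: FL=W FR=S RL=W RR=S

t=0: phase=(2,6,2,6) vs β=5 → FL=S FR=W RL=S RR=W
t=1: phase=(3,7,3,7) vs β=5 → FL=S FR=W RL=S RR=W
t=3: phase=(5,1,5,1) vs β=5 → FL=W FR=S RL=W RR=S
t=4: phase=(6,2,6,2) vs β=5 → FL=W FR=S RL=W RR=S
t=5: phase=(7,3,7,3) vs β=5 → FL=W FR=S RL=W RR=S
t=7: phase=(1,5,1,5) vs β=5 → FL=S FR=W RL=S RR=W
t=8: phase=(2,6,2,6) vs β=5 → FL=S FR=W RL=S RR=W
t=13: phase=(7,3,7,3) vs β=5 → FL=W FR=S RL=W RR=S


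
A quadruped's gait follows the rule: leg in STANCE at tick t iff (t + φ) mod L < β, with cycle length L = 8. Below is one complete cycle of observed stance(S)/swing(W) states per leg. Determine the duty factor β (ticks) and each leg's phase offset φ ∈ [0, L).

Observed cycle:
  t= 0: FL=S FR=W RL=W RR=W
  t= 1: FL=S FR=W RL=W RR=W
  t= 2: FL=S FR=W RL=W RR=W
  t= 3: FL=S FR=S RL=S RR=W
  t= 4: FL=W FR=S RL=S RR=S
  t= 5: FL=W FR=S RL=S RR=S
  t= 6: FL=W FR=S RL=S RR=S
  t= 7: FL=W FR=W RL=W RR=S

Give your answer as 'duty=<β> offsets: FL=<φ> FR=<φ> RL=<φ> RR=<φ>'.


duty=4 offsets: FL=0 FR=5 RL=5 RR=4

duty β = stance ticks per leg = 4
FL: stance ticks = 4; W→S at t=0 → φ=0
FR: stance ticks = 4; W→S at t=3 → φ=5
RL: stance ticks = 4; W→S at t=3 → φ=5
RR: stance ticks = 4; W→S at t=4 → φ=4


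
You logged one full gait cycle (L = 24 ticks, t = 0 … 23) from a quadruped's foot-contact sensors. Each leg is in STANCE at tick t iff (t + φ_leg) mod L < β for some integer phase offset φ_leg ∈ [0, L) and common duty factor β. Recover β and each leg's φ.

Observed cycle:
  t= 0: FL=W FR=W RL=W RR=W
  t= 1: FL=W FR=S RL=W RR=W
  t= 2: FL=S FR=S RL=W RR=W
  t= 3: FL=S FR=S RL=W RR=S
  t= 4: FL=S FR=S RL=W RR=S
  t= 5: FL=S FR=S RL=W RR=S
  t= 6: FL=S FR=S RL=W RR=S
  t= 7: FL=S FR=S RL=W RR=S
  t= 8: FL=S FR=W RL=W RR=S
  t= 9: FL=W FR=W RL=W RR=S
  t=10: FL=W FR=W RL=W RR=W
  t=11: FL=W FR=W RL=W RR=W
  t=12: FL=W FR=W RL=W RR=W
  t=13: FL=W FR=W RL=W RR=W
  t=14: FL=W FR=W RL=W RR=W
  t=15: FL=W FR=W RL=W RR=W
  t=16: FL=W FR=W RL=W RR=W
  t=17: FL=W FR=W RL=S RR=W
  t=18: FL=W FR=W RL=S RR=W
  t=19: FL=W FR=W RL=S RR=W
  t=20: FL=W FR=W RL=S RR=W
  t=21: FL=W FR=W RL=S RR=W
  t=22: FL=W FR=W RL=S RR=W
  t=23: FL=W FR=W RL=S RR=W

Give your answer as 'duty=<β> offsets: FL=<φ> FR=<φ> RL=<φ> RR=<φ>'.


duty=7 offsets: FL=22 FR=23 RL=7 RR=21

duty β = stance ticks per leg = 7
FL: stance ticks = 7; W→S at t=2 → φ=22
FR: stance ticks = 7; W→S at t=1 → φ=23
RL: stance ticks = 7; W→S at t=17 → φ=7
RR: stance ticks = 7; W→S at t=3 → φ=21


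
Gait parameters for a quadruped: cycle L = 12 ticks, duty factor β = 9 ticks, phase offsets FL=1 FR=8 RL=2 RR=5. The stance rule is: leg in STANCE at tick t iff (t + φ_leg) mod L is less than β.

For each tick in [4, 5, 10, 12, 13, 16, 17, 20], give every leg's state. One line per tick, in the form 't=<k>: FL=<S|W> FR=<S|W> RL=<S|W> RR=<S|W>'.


t=4: phase=(5,0,6,9) vs β=9 → FL=S FR=S RL=S RR=W
t=5: phase=(6,1,7,10) vs β=9 → FL=S FR=S RL=S RR=W
t=10: phase=(11,6,0,3) vs β=9 → FL=W FR=S RL=S RR=S
t=12: phase=(1,8,2,5) vs β=9 → FL=S FR=S RL=S RR=S
t=13: phase=(2,9,3,6) vs β=9 → FL=S FR=W RL=S RR=S
t=16: phase=(5,0,6,9) vs β=9 → FL=S FR=S RL=S RR=W
t=17: phase=(6,1,7,10) vs β=9 → FL=S FR=S RL=S RR=W
t=20: phase=(9,4,10,1) vs β=9 → FL=W FR=S RL=W RR=S

t=4: FL=S FR=S RL=S RR=W
t=5: FL=S FR=S RL=S RR=W
t=10: FL=W FR=S RL=S RR=S
t=12: FL=S FR=S RL=S RR=S
t=13: FL=S FR=W RL=S RR=S
t=16: FL=S FR=S RL=S RR=W
t=17: FL=S FR=S RL=S RR=W
t=20: FL=W FR=S RL=W RR=S


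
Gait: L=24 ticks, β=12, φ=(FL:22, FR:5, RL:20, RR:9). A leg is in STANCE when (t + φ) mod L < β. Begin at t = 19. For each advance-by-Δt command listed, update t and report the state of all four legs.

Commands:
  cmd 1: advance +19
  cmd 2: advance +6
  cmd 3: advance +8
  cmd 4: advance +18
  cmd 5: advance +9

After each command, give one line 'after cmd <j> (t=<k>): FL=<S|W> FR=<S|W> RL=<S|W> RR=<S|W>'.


after cmd 1 (t=38): FL=W FR=W RL=S RR=W
after cmd 2 (t=44): FL=W FR=S RL=W RR=S
after cmd 3 (t=52): FL=S FR=S RL=S RR=W
after cmd 4 (t=70): FL=W FR=S RL=W RR=S
after cmd 5 (t=79): FL=S FR=W RL=S RR=W

start t=19: FL=W FR=S RL=W RR=S
cmd 1: advance +19 → t=38, phase=(12,19,10,23) → FL=W FR=W RL=S RR=W
cmd 2: advance +6 → t=44, phase=(18,1,16,5) → FL=W FR=S RL=W RR=S
cmd 3: advance +8 → t=52, phase=(2,9,0,13) → FL=S FR=S RL=S RR=W
cmd 4: advance +18 → t=70, phase=(20,3,18,7) → FL=W FR=S RL=W RR=S
cmd 5: advance +9 → t=79, phase=(5,12,3,16) → FL=S FR=W RL=S RR=W


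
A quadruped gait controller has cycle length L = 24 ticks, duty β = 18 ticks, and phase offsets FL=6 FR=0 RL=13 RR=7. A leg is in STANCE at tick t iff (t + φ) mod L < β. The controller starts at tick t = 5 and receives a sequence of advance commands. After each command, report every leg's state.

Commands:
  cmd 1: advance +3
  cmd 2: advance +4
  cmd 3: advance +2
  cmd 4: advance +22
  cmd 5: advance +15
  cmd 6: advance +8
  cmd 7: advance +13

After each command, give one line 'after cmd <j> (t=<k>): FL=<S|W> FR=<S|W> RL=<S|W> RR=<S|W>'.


start t=5: FL=S FR=S RL=W RR=S
cmd 1: advance +3 → t=8, phase=(14,8,21,15) → FL=S FR=S RL=W RR=S
cmd 2: advance +4 → t=12, phase=(18,12,1,19) → FL=W FR=S RL=S RR=W
cmd 3: advance +2 → t=14, phase=(20,14,3,21) → FL=W FR=S RL=S RR=W
cmd 4: advance +22 → t=36, phase=(18,12,1,19) → FL=W FR=S RL=S RR=W
cmd 5: advance +15 → t=51, phase=(9,3,16,10) → FL=S FR=S RL=S RR=S
cmd 6: advance +8 → t=59, phase=(17,11,0,18) → FL=S FR=S RL=S RR=W
cmd 7: advance +13 → t=72, phase=(6,0,13,7) → FL=S FR=S RL=S RR=S

after cmd 1 (t=8): FL=S FR=S RL=W RR=S
after cmd 2 (t=12): FL=W FR=S RL=S RR=W
after cmd 3 (t=14): FL=W FR=S RL=S RR=W
after cmd 4 (t=36): FL=W FR=S RL=S RR=W
after cmd 5 (t=51): FL=S FR=S RL=S RR=S
after cmd 6 (t=59): FL=S FR=S RL=S RR=W
after cmd 7 (t=72): FL=S FR=S RL=S RR=S


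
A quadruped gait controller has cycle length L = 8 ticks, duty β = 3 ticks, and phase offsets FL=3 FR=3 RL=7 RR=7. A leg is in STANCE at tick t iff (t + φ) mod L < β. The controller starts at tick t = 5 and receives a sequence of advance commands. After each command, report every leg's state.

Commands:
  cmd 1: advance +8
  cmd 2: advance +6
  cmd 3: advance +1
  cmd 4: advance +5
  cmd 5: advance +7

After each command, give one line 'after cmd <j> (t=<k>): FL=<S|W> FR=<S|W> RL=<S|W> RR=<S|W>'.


after cmd 1 (t=13): FL=S FR=S RL=W RR=W
after cmd 2 (t=19): FL=W FR=W RL=S RR=S
after cmd 3 (t=20): FL=W FR=W RL=W RR=W
after cmd 4 (t=25): FL=W FR=W RL=S RR=S
after cmd 5 (t=32): FL=W FR=W RL=W RR=W

start t=5: FL=S FR=S RL=W RR=W
cmd 1: advance +8 → t=13, phase=(0,0,4,4) → FL=S FR=S RL=W RR=W
cmd 2: advance +6 → t=19, phase=(6,6,2,2) → FL=W FR=W RL=S RR=S
cmd 3: advance +1 → t=20, phase=(7,7,3,3) → FL=W FR=W RL=W RR=W
cmd 4: advance +5 → t=25, phase=(4,4,0,0) → FL=W FR=W RL=S RR=S
cmd 5: advance +7 → t=32, phase=(3,3,7,7) → FL=W FR=W RL=W RR=W


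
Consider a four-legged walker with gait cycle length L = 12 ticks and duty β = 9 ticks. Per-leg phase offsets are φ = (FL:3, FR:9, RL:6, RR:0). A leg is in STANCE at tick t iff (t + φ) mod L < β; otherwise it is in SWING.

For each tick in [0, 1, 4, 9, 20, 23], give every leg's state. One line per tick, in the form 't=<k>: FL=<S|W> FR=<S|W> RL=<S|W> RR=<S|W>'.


t=0: FL=S FR=W RL=S RR=S
t=1: FL=S FR=W RL=S RR=S
t=4: FL=S FR=S RL=W RR=S
t=9: FL=S FR=S RL=S RR=W
t=20: FL=W FR=S RL=S RR=S
t=23: FL=S FR=S RL=S RR=W

t=0: phase=(3,9,6,0) vs β=9 → FL=S FR=W RL=S RR=S
t=1: phase=(4,10,7,1) vs β=9 → FL=S FR=W RL=S RR=S
t=4: phase=(7,1,10,4) vs β=9 → FL=S FR=S RL=W RR=S
t=9: phase=(0,6,3,9) vs β=9 → FL=S FR=S RL=S RR=W
t=20: phase=(11,5,2,8) vs β=9 → FL=W FR=S RL=S RR=S
t=23: phase=(2,8,5,11) vs β=9 → FL=S FR=S RL=S RR=W


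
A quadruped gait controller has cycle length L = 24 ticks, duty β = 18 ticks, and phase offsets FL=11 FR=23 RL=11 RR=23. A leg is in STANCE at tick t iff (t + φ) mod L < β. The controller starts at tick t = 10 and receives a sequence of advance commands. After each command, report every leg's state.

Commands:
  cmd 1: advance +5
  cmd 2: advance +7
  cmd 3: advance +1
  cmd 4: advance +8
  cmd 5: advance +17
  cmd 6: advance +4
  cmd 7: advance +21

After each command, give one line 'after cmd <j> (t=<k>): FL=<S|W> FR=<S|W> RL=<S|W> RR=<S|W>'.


start t=10: FL=W FR=S RL=W RR=S
cmd 1: advance +5 → t=15, phase=(2,14,2,14) → FL=S FR=S RL=S RR=S
cmd 2: advance +7 → t=22, phase=(9,21,9,21) → FL=S FR=W RL=S RR=W
cmd 3: advance +1 → t=23, phase=(10,22,10,22) → FL=S FR=W RL=S RR=W
cmd 4: advance +8 → t=31, phase=(18,6,18,6) → FL=W FR=S RL=W RR=S
cmd 5: advance +17 → t=48, phase=(11,23,11,23) → FL=S FR=W RL=S RR=W
cmd 6: advance +4 → t=52, phase=(15,3,15,3) → FL=S FR=S RL=S RR=S
cmd 7: advance +21 → t=73, phase=(12,0,12,0) → FL=S FR=S RL=S RR=S

after cmd 1 (t=15): FL=S FR=S RL=S RR=S
after cmd 2 (t=22): FL=S FR=W RL=S RR=W
after cmd 3 (t=23): FL=S FR=W RL=S RR=W
after cmd 4 (t=31): FL=W FR=S RL=W RR=S
after cmd 5 (t=48): FL=S FR=W RL=S RR=W
after cmd 6 (t=52): FL=S FR=S RL=S RR=S
after cmd 7 (t=73): FL=S FR=S RL=S RR=S


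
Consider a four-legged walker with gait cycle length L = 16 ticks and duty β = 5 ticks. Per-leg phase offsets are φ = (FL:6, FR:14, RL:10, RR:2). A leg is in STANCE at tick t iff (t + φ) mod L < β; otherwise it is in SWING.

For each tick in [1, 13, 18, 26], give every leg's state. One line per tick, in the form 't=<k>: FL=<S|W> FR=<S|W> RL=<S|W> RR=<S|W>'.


t=1: phase=(7,15,11,3) vs β=5 → FL=W FR=W RL=W RR=S
t=13: phase=(3,11,7,15) vs β=5 → FL=S FR=W RL=W RR=W
t=18: phase=(8,0,12,4) vs β=5 → FL=W FR=S RL=W RR=S
t=26: phase=(0,8,4,12) vs β=5 → FL=S FR=W RL=S RR=W

t=1: FL=W FR=W RL=W RR=S
t=13: FL=S FR=W RL=W RR=W
t=18: FL=W FR=S RL=W RR=S
t=26: FL=S FR=W RL=S RR=W
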